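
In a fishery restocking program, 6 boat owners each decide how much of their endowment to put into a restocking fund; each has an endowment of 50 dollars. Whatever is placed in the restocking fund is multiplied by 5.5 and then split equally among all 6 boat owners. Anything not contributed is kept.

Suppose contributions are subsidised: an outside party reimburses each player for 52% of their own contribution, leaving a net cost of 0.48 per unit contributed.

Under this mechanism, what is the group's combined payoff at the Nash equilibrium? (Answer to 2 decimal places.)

1806.00 dollars

With the mechanism, a contributed unit returns (5.5/6) / 0.48 = 1.9097 per unit of net cost to the contributor — now above 1 — so contributing fully is weakly dominant for every player.
At the Nash equilibrium everyone contributes 50. Group total payoff = 6 × (50 × 0.52 + 5.5 × 50) = 1806.00.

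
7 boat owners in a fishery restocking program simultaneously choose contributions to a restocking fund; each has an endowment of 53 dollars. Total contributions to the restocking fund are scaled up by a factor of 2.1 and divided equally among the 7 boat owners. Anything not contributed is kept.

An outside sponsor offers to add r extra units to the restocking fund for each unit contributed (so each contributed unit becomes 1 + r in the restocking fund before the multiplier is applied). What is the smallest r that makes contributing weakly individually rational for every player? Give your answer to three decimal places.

2.333

With matching at rate r, one contributed unit becomes (1 + r) in the restocking fund and returns 2.1 × (1 + r) / 7 to the contributor.
Setting this equal to 1: 1 + r = 7/2.1 = 3.3333.
So the minimum matching rate is r = 3.3333 − 1 = 2.333.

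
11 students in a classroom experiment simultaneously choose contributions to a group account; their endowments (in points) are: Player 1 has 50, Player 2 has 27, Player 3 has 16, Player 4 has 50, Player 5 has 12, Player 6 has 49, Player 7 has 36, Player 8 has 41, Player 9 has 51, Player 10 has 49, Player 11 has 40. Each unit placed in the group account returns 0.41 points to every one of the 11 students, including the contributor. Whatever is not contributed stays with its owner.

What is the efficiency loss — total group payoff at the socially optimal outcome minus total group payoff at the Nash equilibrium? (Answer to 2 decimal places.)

1477.71 points

The private return per contributed unit is 0.41 < 1 for everyone, so the Nash equilibrium is zero contribution and the group total is Σ E_j = 50 + 27 + 16 + 50 + 12 + 49 + 36 + 41 + 51 + 49 + 40 = 421.
Each contributed unit returns 4.510 to the group, so the social optimum is full contribution by everyone: group total = 4.510 × 421 = 1898.71.
Efficiency loss = (4.510 − 1) × 421 = 1477.71.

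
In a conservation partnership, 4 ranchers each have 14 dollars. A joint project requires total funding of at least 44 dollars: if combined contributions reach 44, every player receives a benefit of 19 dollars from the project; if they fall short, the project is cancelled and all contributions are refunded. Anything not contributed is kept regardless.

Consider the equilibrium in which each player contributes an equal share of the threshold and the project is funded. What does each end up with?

Equal share of the threshold: 44/4 = 11.
At this profile no one gains by cutting their contribution: any cut drops the total below 44, the project is cancelled, contributions are refunded, and the deviator ends with 14, which is less than 14 − 11 + 19 = 22. Contributing more than 11 just wastes the excess. So contributing exactly 11 is a best response.
Each player's payoff: 14 − 11 + 19 = 22.

22 dollars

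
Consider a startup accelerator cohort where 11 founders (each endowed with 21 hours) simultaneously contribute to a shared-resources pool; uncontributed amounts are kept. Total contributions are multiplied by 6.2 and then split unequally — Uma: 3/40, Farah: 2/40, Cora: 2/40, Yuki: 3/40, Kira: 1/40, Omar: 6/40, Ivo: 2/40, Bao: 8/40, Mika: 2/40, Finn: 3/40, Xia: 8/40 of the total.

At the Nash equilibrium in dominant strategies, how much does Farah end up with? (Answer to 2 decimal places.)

For player j, contributing a unit is worthwhile iff 6.2 × (j's share) ≥ 1, i.e. iff j's share is at least 0.1613.
Bao and Xia clear that bar, contributing 21 each; the remaining 9 contribute 0. Total contributed: 42.
Farah keeps 21 and receives 6.2 × 42 × 2/40 = 13.02 from the shared-resources pool, for a payoff of 34.02.

34.02 hours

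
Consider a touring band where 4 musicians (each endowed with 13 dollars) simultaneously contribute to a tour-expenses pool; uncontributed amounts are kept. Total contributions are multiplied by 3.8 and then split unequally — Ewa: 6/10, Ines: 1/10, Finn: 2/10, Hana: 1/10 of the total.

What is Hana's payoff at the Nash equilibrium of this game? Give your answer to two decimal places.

Each unit j contributes comes back to j as 3.8 × (j's share), so j prefers to contribute only if that share exceeds 1/3.8 = 0.2632; otherwise keeping the unit dominates.
The only share above 0.2632 is Ewa's 6/10, contributing 13; the remaining 3 contribute 0. Total contributed: 13.
Hana keeps 13 and receives 3.8 × 13 × 1/10 = 4.94 from the tour-expenses pool, for a payoff of 17.94.

17.94 dollars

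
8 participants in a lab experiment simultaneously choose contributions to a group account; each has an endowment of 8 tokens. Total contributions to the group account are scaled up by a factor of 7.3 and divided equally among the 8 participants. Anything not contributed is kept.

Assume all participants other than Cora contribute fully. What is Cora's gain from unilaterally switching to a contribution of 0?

0.70 tokens

Switching from a contribution of 8 to 0 lets Cora keep an extra 8 tokens, but lowers the group account by 8, which costs Cora their own share of that drop: 7.3/8 × 8 = 7.30.
Net gain = 8 − 7.30 = 0.70. The private return per contributed unit (0.9125) is below 1, so free-riding is indeed the best response regardless of what the others do.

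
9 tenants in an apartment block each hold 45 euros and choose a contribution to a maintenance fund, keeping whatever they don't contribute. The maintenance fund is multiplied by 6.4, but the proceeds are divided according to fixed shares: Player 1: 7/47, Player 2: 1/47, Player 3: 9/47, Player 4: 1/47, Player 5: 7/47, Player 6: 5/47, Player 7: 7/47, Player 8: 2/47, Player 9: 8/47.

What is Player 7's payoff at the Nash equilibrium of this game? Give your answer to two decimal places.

130.79 euros

A player with share s gets back 6.4·s per unit contributed, so full contribution is dominant for anyone with s > 1/6.4 = 0.1563 and zero contribution is dominant for anyone below.
Player 3 and Player 9 are above the threshold, contributing 45 each; the remaining 7 contribute 0. Total contributed: 90.
Player 7 keeps 45 and receives 6.4 × 90 × 7/47 = 85.79 from the maintenance fund, for a payoff of 130.79.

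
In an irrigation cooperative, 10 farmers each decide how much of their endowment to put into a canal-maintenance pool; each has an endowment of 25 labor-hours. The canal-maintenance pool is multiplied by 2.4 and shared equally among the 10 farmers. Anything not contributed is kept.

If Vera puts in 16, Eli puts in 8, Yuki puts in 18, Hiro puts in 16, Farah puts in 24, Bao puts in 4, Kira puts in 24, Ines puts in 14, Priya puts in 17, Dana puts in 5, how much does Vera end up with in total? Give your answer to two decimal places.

Total contributed: 16 + 8 + 18 + 16 + 24 + 4 + 24 + 14 + 17 + 5 = 146.
Each receives 2.4 × 146 / 10 = 35.04 from the canal-maintenance pool.
Vera keeps 25 − 16 = 9, so Vera's payoff is 9 + 35.04 = 44.04.

44.04 labor-hours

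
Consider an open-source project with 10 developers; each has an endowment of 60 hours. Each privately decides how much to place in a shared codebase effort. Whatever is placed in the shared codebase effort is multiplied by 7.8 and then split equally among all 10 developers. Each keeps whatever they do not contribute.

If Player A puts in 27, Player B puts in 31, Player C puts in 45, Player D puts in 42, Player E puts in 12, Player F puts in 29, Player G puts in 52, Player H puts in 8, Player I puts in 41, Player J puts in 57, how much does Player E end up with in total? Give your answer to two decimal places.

Total contributed: 27 + 31 + 45 + 42 + 12 + 29 + 52 + 8 + 41 + 57 = 344.
Each receives 7.8 × 344 / 10 = 268.32 from the shared codebase effort.
Player E keeps 60 − 12 = 48, so Player E's payoff is 48 + 268.32 = 316.32.

316.32 hours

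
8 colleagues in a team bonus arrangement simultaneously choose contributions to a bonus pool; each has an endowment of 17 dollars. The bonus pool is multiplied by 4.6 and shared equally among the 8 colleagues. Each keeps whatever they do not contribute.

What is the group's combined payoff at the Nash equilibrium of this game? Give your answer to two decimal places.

136.00 dollars

Each contributed unit returns 4.6/8 = 0.5750 to its contributor — below 1 — so contributing 0 is dominant for every player. At the Nash equilibrium everyone keeps their 17, and the group total is 8 × 17 = 136.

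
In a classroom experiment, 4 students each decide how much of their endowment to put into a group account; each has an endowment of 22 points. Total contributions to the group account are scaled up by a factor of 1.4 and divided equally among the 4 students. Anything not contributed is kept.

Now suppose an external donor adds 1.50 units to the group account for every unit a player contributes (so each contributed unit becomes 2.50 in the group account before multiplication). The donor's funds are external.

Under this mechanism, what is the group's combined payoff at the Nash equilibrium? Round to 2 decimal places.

With the mechanism, a contributed unit returns 1.4 × 2.50 / 4 = 0.8750 per unit of net cost — still below 1 — so contributing 0 remains dominant for every player.
Everyone keeps their endowment and the group total is 4 × 22 = 88.

88.00 points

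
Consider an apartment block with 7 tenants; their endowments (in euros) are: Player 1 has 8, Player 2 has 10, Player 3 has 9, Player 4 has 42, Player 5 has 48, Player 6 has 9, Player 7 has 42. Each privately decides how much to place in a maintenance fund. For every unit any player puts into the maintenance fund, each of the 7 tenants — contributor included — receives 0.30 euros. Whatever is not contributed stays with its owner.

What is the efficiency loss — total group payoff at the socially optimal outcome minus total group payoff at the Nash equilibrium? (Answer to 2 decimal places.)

184.80 euros

The private return per contributed unit is 0.30 < 1 for everyone, so the Nash equilibrium is zero contribution and the group total is Σ E_j = 8 + 10 + 9 + 42 + 48 + 9 + 42 = 168.
Each contributed unit returns 2.100 to the group, so the social optimum is full contribution by everyone: group total = 2.100 × 168 = 352.80.
Efficiency loss = (2.100 − 1) × 168 = 184.80.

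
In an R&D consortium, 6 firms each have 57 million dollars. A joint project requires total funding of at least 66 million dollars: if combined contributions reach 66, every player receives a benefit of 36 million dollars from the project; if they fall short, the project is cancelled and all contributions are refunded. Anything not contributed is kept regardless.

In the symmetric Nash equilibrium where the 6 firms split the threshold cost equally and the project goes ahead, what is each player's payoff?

82 million dollars

Equal share of the threshold: 66/6 = 11.
At this profile no one gains by cutting their contribution: any cut drops the total below 66, the project is cancelled, contributions are refunded, and the deviator ends with 57, which is less than 57 − 11 + 36 = 82. Contributing more than 11 just wastes the excess. So contributing exactly 11 is a best response.
Each player's payoff: 57 − 11 + 36 = 82.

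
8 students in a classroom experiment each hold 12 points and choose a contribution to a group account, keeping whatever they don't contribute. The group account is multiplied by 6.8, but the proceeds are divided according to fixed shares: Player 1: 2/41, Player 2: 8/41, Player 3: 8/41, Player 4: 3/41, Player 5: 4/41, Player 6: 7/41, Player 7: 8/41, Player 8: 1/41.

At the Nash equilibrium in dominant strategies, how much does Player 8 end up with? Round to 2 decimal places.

For player j, contributing a unit is worthwhile iff 6.8 × (j's share) ≥ 1, i.e. iff j's share is at least 0.1471.
Player 2, Player 3, Player 6 and Player 7 clear that bar, contributing 12 each; the remaining 4 contribute 0. Total contributed: 48.
Player 8 keeps 12 and receives 6.8 × 48 × 1/41 = 7.96 from the group account, for a payoff of 19.96.

19.96 points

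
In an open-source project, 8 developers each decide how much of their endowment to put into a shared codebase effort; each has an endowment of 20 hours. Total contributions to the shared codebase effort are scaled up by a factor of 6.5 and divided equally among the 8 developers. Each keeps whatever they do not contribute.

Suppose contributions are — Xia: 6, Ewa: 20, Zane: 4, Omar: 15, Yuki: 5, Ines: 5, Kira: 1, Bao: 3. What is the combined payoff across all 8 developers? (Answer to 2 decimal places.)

Total contributed: 6 + 20 + 4 + 15 + 5 + 5 + 1 + 3 = 59; total kept: 8 × 20 − 59 = 101.
The shared codebase effort pays out 6.5 × 59 = 383.50 in aggregate.
Group total = 101 + 383.50 = 484.50.

484.50 hours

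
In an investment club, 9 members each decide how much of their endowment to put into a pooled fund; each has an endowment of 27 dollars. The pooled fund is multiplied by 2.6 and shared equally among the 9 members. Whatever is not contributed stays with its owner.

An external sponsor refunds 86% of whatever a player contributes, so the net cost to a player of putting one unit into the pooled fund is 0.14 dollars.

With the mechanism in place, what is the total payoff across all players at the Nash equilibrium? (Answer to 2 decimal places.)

The effective private return per unit is now (2.6/9) / 0.14 = 2.0635 > 1, so every player's dominant strategy flips to full contribution.
At the Nash equilibrium everyone contributes 27. Group total payoff = 9 × (27 × 0.86 + 2.6 × 27) = 840.78.

840.78 dollars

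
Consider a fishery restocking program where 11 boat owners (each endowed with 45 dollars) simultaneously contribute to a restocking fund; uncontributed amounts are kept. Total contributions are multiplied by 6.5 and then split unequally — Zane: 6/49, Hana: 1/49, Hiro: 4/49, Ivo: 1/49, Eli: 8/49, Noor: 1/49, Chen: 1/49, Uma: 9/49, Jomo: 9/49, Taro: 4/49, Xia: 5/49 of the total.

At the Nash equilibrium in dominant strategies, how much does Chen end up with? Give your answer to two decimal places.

Each unit j contributes comes back to j as 6.5 × (j's share), so j prefers to contribute only if that share exceeds 1/6.5 = 0.1538; otherwise keeping the unit dominates.
The shares above 0.1538 belong to Eli, Uma and Jomo, contributing 45 each; the remaining 8 contribute 0. Total contributed: 135.
Chen keeps 45 and receives 6.5 × 135 × 1/49 = 17.91 from the restocking fund, for a payoff of 62.91.

62.91 dollars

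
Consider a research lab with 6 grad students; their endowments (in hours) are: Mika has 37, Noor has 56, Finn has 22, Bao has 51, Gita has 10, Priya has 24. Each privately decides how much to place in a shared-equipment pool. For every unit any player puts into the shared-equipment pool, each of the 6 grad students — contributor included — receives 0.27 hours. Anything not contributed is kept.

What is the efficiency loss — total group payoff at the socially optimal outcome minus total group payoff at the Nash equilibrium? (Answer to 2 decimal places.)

124.00 hours

The private return per contributed unit is 0.27 < 1 for everyone, so the Nash equilibrium is zero contribution and the group total is Σ E_j = 37 + 56 + 22 + 51 + 10 + 24 = 200.
Each contributed unit returns 1.620 to the group, so the social optimum is full contribution by everyone: group total = 1.620 × 200 = 324.00.
Efficiency loss = (1.620 − 1) × 200 = 124.00.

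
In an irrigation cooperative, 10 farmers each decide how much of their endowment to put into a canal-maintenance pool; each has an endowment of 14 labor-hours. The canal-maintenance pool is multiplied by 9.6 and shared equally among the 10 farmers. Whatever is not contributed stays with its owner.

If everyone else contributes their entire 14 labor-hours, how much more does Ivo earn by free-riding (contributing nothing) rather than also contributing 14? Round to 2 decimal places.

0.56 labor-hours

Switching from a contribution of 14 to 0 lets Ivo keep an extra 14 labor-hours, but lowers the canal-maintenance pool by 14, which costs Ivo their own share of that drop: 9.6/10 × 14 = 13.44.
Net gain = 14 − 13.44 = 0.56. The private return per contributed unit (0.9600) is below 1, so free-riding is indeed the best response regardless of what the others do.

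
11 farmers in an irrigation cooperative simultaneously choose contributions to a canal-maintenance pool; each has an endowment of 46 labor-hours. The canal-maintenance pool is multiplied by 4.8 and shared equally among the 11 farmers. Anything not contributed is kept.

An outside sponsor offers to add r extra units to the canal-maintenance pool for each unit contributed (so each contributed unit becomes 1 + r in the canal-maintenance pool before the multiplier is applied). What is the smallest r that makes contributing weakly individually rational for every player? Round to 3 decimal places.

1.292

With matching at rate r, one contributed unit becomes (1 + r) in the canal-maintenance pool and returns 4.8 × (1 + r) / 11 to the contributor.
Setting this equal to 1: 1 + r = 11/4.8 = 2.2917.
So the minimum matching rate is r = 2.2917 − 1 = 1.292.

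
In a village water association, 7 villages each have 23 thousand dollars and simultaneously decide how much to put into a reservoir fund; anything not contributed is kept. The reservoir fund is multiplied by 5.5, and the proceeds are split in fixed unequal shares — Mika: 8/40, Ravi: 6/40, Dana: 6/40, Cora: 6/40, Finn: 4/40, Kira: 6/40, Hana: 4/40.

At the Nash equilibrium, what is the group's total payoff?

A player with share s gets back 5.5·s per unit contributed, so full contribution is dominant for anyone with s > 1/5.5 = 0.1818 and zero contribution is dominant for anyone below.
The only share above 0.1818 is Mika's 8/40, contributing 23; the remaining 6 contribute 0. Total contributed: 23.
The reservoir fund pays out 5.5 × 23 = 126.50 in total (split across the unequal shares, but the aggregate is all that matters for the group sum).
The 6 free-riders keep 23 each, adding 138. Group total = 138 + 126.50 = 264.50.

264.50 thousand dollars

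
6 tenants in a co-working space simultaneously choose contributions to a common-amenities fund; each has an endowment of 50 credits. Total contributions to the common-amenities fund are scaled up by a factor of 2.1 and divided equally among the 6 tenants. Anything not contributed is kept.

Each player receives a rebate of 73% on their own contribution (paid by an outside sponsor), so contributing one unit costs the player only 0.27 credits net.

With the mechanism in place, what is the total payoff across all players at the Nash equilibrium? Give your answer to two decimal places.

849.00 credits

Under the mechanism each unit contributed yields (2.1/6) / 0.27 = 1.2963 back to its contributor per unit of net cost, which exceeds 1, making full contribution the dominant choice for everyone.
So the Nash equilibrium is full contribution by all 6; the group earns 6 × (50 × 0.73 + 2.1 × 50) = 849.00.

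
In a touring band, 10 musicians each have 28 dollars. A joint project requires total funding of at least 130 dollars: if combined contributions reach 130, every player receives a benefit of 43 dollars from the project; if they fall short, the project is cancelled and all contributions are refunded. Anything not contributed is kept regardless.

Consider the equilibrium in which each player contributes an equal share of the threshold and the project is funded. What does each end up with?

Equal share of the threshold: 130/10 = 13.
At this profile no one gains by cutting their contribution: any cut drops the total below 130, the project is cancelled, contributions are refunded, and the deviator ends with 28, which is less than 28 − 13 + 43 = 58. Contributing more than 13 just wastes the excess. So contributing exactly 13 is a best response.
Each player's payoff: 28 − 13 + 43 = 58.

58 dollars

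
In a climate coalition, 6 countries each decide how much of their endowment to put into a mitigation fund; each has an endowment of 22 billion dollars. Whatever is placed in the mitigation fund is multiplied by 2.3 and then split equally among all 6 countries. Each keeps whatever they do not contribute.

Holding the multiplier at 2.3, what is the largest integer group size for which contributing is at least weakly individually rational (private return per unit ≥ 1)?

Private return per unit is 2.3/(group size), which is ≥ 1 whenever the group size is ≤ 2.3.
The largest such integer is 2.

2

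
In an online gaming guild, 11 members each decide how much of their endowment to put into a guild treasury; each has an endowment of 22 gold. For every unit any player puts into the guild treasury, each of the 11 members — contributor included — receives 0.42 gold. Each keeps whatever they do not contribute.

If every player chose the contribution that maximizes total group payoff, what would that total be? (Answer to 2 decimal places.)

Each contributed unit returns 4.620 to the group as a whole (0.42 to each of 11 players), which exceeds 1, so the social optimum is full contribution: group total = 4.620 × 242 = 1118.04.

1118.04 gold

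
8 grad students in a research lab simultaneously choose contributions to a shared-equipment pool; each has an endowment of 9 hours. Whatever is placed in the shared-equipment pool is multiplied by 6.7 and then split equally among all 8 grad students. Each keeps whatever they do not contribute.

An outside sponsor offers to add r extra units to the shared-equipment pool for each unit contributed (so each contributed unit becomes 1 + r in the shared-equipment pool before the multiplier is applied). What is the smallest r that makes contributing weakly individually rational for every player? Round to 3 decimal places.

With matching at rate r, one contributed unit becomes (1 + r) in the shared-equipment pool and returns 6.7 × (1 + r) / 8 to the contributor.
Setting this equal to 1: 1 + r = 8/6.7 = 1.1940.
So the minimum matching rate is r = 1.1940 − 1 = 0.194.

0.194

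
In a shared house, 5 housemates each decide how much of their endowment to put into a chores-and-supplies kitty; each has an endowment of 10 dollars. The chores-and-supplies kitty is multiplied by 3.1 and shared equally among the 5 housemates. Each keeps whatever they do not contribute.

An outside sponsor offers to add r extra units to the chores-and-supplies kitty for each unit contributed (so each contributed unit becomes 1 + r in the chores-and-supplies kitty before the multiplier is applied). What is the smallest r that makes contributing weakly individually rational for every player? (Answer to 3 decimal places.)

0.613

With matching at rate r, one contributed unit becomes (1 + r) in the chores-and-supplies kitty and returns 3.1 × (1 + r) / 5 to the contributor.
Setting this equal to 1: 1 + r = 5/3.1 = 1.6129.
So the minimum matching rate is r = 1.6129 − 1 = 0.613.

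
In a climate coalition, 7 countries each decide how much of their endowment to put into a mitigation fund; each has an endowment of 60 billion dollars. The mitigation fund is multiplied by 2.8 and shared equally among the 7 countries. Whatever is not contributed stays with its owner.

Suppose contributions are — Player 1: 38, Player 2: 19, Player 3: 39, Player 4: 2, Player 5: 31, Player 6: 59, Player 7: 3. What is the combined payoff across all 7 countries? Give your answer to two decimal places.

Total contributed: 38 + 19 + 39 + 2 + 31 + 59 + 3 = 191; total kept: 7 × 60 − 191 = 229.
The mitigation fund pays out 2.8 × 191 = 534.80 in aggregate.
Group total = 229 + 534.80 = 763.80.

763.80 billion dollars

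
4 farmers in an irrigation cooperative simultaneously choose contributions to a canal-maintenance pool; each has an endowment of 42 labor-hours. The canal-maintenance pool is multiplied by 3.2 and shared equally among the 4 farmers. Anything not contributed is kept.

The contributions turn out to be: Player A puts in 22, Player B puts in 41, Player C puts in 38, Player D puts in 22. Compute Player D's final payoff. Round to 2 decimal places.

118.40 labor-hours

Total contributed: 22 + 41 + 38 + 22 = 123.
Each receives 3.2 × 123 / 4 = 98.40 from the canal-maintenance pool.
Player D keeps 42 − 22 = 20, so Player D's payoff is 20 + 98.40 = 118.40.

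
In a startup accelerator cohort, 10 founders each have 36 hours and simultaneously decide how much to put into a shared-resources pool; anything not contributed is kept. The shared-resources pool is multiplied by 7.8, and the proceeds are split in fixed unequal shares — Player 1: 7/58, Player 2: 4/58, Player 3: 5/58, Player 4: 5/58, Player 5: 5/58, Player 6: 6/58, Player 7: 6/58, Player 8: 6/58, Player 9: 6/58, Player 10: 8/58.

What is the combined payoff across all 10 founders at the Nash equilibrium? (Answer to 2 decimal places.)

604.80 hours

Player j's private return per contributed unit is 7.8 × (j's share). Contributing is weakly dominant for j when that share is at least 1/7.8 = 0.1282, and contributing 0 is dominant otherwise.
Only Player 10 (8/58) clears that bar, contributing 36; the remaining 9 contribute 0. Total contributed: 36.
The shared-resources pool pays out 7.8 × 36 = 280.80 in total (split across the unequal shares, but the aggregate is all that matters for the group sum).
The 9 free-riders keep 36 each, adding 324. Group total = 324 + 280.80 = 604.80.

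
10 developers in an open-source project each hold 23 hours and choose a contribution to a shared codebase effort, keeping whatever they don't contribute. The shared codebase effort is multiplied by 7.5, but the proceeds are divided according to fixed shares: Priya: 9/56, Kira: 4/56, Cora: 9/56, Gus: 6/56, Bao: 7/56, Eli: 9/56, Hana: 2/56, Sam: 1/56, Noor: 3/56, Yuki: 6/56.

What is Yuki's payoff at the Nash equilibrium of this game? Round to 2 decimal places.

78.45 hours

Player j's private return per contributed unit is 7.5 × (j's share). Contributing is weakly dominant for j when that share is at least 1/7.5 = 0.1333, and contributing 0 is dominant otherwise.
The shares above 0.1333 belong to Priya, Cora and Eli, contributing 23 each; the remaining 7 contribute 0. Total contributed: 69.
Yuki keeps 23 and receives 7.5 × 69 × 6/56 = 55.45 from the shared codebase effort, for a payoff of 78.45.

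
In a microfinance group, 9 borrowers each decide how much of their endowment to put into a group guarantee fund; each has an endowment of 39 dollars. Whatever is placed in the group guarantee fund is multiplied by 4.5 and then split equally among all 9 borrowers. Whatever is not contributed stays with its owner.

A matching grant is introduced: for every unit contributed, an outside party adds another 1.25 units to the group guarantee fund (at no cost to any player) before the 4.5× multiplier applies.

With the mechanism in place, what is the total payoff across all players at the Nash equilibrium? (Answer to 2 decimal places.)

3553.88 dollars

With the mechanism, a contributed unit returns 4.5 × 2.25 / 9 = 1.1250 per unit of net cost to the contributor — now above 1 — so contributing fully is weakly dominant for every player.
At the Nash equilibrium everyone contributes 39. Group total payoff = 4.5 × 2.25 × 351 = 3553.88.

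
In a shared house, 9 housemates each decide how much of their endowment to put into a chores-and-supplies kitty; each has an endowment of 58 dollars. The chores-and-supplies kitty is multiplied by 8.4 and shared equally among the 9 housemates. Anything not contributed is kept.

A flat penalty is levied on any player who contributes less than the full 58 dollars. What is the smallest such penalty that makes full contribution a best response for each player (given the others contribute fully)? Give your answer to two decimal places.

3.87 dollars

Given the others contribute fully, the best deviation is to contribute 0 (any partial contribution still incurs the fine and gives up units whose private return 0.9333 is below 1).
Deviating from 58 to 0 saves 58 dollars but forfeits the deviator's share of the drop in the chores-and-supplies kitty: 8.4/9 × 58 = 54.13.
So the deviation gain is 58 − 54.13 = 3.87, and the fine must be at least 3.87 dollars to wipe it out.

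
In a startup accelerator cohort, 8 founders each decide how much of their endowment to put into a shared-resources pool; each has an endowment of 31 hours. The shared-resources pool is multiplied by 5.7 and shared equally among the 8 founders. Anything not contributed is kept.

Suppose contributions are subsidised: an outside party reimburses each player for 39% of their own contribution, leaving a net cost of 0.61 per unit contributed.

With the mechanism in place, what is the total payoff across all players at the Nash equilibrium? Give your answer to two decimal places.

With the mechanism, a contributed unit returns (5.7/8) / 0.61 = 1.1680 per unit of net cost to the contributor — now above 1 — so contributing fully is weakly dominant for every player.
At the Nash equilibrium everyone contributes 31. Group total payoff = 8 × (31 × 0.39 + 5.7 × 31) = 1510.32.

1510.32 hours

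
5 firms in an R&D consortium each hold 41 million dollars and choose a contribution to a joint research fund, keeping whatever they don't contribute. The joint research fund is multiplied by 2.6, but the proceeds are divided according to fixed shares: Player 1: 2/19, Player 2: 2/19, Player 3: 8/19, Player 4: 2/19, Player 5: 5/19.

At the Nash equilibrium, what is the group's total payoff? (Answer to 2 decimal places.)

A player with share s gets back 2.6·s per unit contributed, so full contribution is dominant for anyone with s > 1/2.6 = 0.3846 and zero contribution is dominant for anyone below.
Only Player 3 (8/19) clears that bar, contributing 41; the remaining 4 contribute 0. Total contributed: 41.
The joint research fund pays out 2.6 × 41 = 106.60 in total (split across the unequal shares, but the aggregate is all that matters for the group sum).
The 4 free-riders keep 41 each, adding 164. Group total = 164 + 106.60 = 270.60.

270.60 million dollars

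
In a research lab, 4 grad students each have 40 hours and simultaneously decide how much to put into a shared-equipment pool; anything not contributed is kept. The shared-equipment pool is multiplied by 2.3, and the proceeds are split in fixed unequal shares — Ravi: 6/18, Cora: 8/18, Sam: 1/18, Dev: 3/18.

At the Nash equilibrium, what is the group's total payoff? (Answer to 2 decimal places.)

212.00 hours

Player j's private return per contributed unit is 2.3 × (j's share). Contributing is weakly dominant for j when that share is at least 1/2.3 = 0.4348, and contributing 0 is dominant otherwise.
The only share above 0.4348 is Cora's 8/18, contributing 40; the remaining 3 contribute 0. Total contributed: 40.
The shared-equipment pool pays out 2.3 × 40 = 92.00 in total (split across the unequal shares, but the aggregate is all that matters for the group sum).
The 3 free-riders keep 40 each, adding 120. Group total = 120 + 92.00 = 212.00.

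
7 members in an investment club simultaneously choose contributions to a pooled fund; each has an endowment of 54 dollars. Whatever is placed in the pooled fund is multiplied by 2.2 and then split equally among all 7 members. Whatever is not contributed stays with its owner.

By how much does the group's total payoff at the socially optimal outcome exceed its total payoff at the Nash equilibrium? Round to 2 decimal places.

453.60 dollars

Each contributed unit returns 2.2/7 = 0.3143 to its contributor — below 1 — so contributing 0 is dominant for every player. At the Nash equilibrium everyone keeps their 54, and the group total is 7 × 54 = 378.
Each contributed unit returns 2.200 to the group as a whole (0.3143 to each of 7 players), which exceeds 1, so the social optimum is full contribution: group total = 2.200 × 378 = 831.60.
Efficiency loss = 831.60 − 378 = 453.60.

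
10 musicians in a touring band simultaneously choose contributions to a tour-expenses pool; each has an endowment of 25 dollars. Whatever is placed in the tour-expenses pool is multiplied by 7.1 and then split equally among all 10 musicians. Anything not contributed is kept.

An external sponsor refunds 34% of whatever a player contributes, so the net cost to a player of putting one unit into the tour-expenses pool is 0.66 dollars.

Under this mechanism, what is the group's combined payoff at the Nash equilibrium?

Under the mechanism each unit contributed yields (7.1/10) / 0.66 = 1.0758 back to its contributor per unit of net cost, which exceeds 1, making full contribution the dominant choice for everyone.
At the Nash equilibrium everyone contributes 25. Group total payoff = 10 × (25 × 0.34 + 7.1 × 25) = 1860.00.

1860.00 dollars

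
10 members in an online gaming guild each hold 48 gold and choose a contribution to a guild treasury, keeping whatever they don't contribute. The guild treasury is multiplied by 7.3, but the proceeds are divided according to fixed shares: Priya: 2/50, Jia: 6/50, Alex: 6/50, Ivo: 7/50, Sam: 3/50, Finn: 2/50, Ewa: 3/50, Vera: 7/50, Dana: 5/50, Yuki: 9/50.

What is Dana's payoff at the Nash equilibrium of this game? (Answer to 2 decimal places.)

153.12 gold

Player j's private return per contributed unit is 7.3 × (j's share). Contributing is weakly dominant for j when that share is at least 1/7.3 = 0.1370, and contributing 0 is dominant otherwise.
Ivo, Vera and Yuki clear that bar, contributing 48 each; the remaining 7 contribute 0. Total contributed: 144.
Dana keeps 48 and receives 7.3 × 144 × 5/50 = 105.12 from the guild treasury, for a payoff of 153.12.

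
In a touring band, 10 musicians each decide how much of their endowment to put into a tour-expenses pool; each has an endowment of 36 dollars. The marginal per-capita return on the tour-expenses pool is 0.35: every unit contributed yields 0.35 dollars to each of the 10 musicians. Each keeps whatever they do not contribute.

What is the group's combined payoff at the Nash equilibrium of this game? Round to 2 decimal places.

The private return per contributed unit is 0.35 < 1, so contributing 0 is dominant for every player. At the Nash equilibrium everyone keeps their 36, and the group total is 10 × 36 = 360.

360.00 dollars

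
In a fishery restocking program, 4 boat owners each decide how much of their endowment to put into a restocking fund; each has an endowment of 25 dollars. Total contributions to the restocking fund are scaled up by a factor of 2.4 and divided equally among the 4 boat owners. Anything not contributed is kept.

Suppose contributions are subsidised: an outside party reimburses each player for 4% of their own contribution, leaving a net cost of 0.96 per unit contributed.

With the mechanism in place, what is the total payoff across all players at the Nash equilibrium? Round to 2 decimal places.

The effective private return is (2.4/4) / 0.96 = 0.6250, which is still under 1, so the mechanism doesn't change anyone's dominant strategy: zero contribution.
At the Nash equilibrium no one contributes; group total payoff = 4 × 25 = 100.

100.00 dollars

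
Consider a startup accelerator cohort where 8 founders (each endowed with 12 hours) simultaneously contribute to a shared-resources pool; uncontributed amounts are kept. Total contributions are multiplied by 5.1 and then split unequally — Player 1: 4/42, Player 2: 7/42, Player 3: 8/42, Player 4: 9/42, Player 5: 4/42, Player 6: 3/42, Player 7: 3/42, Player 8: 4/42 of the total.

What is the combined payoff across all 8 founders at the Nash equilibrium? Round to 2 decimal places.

Each unit j contributes comes back to j as 5.1 × (j's share), so j prefers to contribute only if that share exceeds 1/5.1 = 0.1961; otherwise keeping the unit dominates.
The only share above 0.1961 is Player 4's 9/42, contributing 12; the remaining 7 contribute 0. Total contributed: 12.
The shared-resources pool pays out 5.1 × 12 = 61.20 in total (split across the unequal shares, but the aggregate is all that matters for the group sum).
The 7 free-riders keep 12 each, adding 84. Group total = 84 + 61.20 = 145.20.

145.20 hours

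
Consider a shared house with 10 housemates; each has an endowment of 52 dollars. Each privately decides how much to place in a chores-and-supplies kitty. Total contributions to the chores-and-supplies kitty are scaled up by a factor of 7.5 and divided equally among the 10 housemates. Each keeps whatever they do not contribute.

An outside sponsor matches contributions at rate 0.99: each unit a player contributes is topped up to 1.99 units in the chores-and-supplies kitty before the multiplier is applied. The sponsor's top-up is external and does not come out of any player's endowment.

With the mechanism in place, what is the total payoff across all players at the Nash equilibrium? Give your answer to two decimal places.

With the mechanism, a contributed unit returns 7.5 × 1.99 / 10 = 1.4925 per unit of net cost to the contributor — now above 1 — so contributing fully is weakly dominant for every player.
At the Nash equilibrium everyone contributes 52. Group total payoff = 7.5 × 1.99 × 520 = 7761.00.

7761.00 dollars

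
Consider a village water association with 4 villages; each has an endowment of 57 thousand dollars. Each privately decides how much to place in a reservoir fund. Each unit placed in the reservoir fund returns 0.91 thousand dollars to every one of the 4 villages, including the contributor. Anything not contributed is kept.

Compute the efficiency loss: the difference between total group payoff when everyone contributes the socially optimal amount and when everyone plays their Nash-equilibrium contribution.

601.92 thousand dollars

The private return per contributed unit is 0.91 < 1, so contributing 0 is dominant for every player. At the Nash equilibrium everyone keeps their 57, and the group total is 4 × 57 = 228.
Each contributed unit returns 3.640 to the group as a whole (0.91 to each of 4 players), which exceeds 1, so the social optimum is full contribution: group total = 3.640 × 228 = 829.92.
Efficiency loss = 829.92 − 228 = 601.92.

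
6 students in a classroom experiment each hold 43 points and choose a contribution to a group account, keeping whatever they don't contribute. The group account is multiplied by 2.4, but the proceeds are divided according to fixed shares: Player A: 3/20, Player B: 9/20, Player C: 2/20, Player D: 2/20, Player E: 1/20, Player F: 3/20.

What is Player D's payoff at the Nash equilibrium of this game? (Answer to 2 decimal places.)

Player j's private return per contributed unit is 2.4 × (j's share). Contributing is weakly dominant for j when that share is at least 1/2.4 = 0.4167, and contributing 0 is dominant otherwise.
Only Player B (9/20) clears that bar, contributing 43; the remaining 5 contribute 0. Total contributed: 43.
Player D keeps 43 and receives 2.4 × 43 × 2/20 = 10.32 from the group account, for a payoff of 53.32.

53.32 points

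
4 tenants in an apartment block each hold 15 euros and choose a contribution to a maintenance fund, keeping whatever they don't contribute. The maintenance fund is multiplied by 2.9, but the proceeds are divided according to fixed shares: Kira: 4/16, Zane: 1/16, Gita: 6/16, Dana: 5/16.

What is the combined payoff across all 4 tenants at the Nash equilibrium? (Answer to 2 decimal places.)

88.50 euros

A player with share s gets back 2.9·s per unit contributed, so full contribution is dominant for anyone with s > 1/2.9 = 0.3448 and zero contribution is dominant for anyone below.
The only share above 0.3448 is Gita's 6/16, contributing 15; the remaining 3 contribute 0. Total contributed: 15.
The maintenance fund pays out 2.9 × 15 = 43.50 in total (split across the unequal shares, but the aggregate is all that matters for the group sum).
The 3 free-riders keep 15 each, adding 45. Group total = 45 + 43.50 = 88.50.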